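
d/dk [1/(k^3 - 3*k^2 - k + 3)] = (-3*k^2 + 6*k + 1)/(k^3 - 3*k^2 - k + 3)^2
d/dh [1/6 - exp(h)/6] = -exp(h)/6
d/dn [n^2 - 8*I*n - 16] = 2*n - 8*I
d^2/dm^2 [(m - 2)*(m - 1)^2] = 6*m - 8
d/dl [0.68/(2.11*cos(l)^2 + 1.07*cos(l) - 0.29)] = (2.8696*cos(l) + 0.7276)*sin(l)/(2.11*cos(l)^2 + 1.07*cos(l) - 0.29)^2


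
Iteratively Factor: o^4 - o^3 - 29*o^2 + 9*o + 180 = (o - 3)*(o^3 + 2*o^2 - 23*o - 60) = (o - 3)*(o + 3)*(o^2 - o - 20) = (o - 5)*(o - 3)*(o + 3)*(o + 4)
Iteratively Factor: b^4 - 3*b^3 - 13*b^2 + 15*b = (b)*(b^3 - 3*b^2 - 13*b + 15) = b*(b - 1)*(b^2 - 2*b - 15) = b*(b - 5)*(b - 1)*(b + 3)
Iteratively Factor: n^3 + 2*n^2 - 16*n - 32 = (n + 2)*(n^2 - 16) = (n - 4)*(n + 2)*(n + 4)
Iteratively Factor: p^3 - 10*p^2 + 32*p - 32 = (p - 4)*(p^2 - 6*p + 8) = (p - 4)*(p - 2)*(p - 4)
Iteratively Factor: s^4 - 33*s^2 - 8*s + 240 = (s - 5)*(s^3 + 5*s^2 - 8*s - 48) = (s - 5)*(s + 4)*(s^2 + s - 12) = (s - 5)*(s - 3)*(s + 4)*(s + 4)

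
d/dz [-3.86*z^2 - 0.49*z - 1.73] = -7.72*z - 0.49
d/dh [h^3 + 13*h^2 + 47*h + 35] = 3*h^2 + 26*h + 47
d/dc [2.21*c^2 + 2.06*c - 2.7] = 4.42*c + 2.06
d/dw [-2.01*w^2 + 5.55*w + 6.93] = 5.55 - 4.02*w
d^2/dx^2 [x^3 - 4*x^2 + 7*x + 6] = 6*x - 8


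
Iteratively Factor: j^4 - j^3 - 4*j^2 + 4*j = (j + 2)*(j^3 - 3*j^2 + 2*j) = (j - 1)*(j + 2)*(j^2 - 2*j) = j*(j - 1)*(j + 2)*(j - 2)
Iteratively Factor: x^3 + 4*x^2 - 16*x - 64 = (x - 4)*(x^2 + 8*x + 16) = (x - 4)*(x + 4)*(x + 4)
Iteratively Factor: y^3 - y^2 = (y - 1)*(y^2) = y*(y - 1)*(y)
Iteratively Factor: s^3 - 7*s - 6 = (s + 2)*(s^2 - 2*s - 3) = (s - 3)*(s + 2)*(s + 1)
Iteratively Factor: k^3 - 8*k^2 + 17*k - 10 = (k - 1)*(k^2 - 7*k + 10) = (k - 5)*(k - 1)*(k - 2)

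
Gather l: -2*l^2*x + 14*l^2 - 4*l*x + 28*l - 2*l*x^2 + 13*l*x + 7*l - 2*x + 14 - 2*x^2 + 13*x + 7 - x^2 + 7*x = l^2*(14 - 2*x) + l*(-2*x^2 + 9*x + 35) - 3*x^2 + 18*x + 21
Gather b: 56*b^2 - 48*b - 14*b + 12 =56*b^2 - 62*b + 12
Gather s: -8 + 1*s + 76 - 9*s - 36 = 32 - 8*s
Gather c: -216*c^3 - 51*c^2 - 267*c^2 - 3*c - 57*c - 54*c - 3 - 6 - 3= -216*c^3 - 318*c^2 - 114*c - 12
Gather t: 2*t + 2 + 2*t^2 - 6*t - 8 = 2*t^2 - 4*t - 6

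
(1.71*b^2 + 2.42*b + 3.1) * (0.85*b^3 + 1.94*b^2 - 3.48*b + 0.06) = 1.4535*b^5 + 5.3744*b^4 + 1.379*b^3 - 2.305*b^2 - 10.6428*b + 0.186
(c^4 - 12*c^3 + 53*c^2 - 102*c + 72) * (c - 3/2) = c^5 - 27*c^4/2 + 71*c^3 - 363*c^2/2 + 225*c - 108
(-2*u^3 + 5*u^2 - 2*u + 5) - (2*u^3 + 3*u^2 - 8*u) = -4*u^3 + 2*u^2 + 6*u + 5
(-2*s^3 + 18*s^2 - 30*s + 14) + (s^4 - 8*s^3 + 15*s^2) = s^4 - 10*s^3 + 33*s^2 - 30*s + 14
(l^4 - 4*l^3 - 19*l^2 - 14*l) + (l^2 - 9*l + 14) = l^4 - 4*l^3 - 18*l^2 - 23*l + 14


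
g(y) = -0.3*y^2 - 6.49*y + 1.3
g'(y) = -0.6*y - 6.49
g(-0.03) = 1.49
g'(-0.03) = -6.47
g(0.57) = -2.50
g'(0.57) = -6.83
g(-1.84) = 12.23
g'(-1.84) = -5.39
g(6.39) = -52.42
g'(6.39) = -10.32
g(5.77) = -46.14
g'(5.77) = -9.95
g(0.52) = -2.16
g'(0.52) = -6.80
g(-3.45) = 20.12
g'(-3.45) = -4.42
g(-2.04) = 13.29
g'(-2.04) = -5.27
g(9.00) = -81.41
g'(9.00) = -11.89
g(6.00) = -48.44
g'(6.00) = -10.09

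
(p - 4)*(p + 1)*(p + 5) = p^3 + 2*p^2 - 19*p - 20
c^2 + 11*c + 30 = (c + 5)*(c + 6)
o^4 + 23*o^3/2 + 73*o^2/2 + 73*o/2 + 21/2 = (o + 1/2)*(o + 1)*(o + 3)*(o + 7)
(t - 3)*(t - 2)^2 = t^3 - 7*t^2 + 16*t - 12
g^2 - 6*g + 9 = (g - 3)^2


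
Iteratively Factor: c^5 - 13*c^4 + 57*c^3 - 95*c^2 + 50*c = (c - 5)*(c^4 - 8*c^3 + 17*c^2 - 10*c) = (c - 5)*(c - 1)*(c^3 - 7*c^2 + 10*c) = (c - 5)*(c - 2)*(c - 1)*(c^2 - 5*c) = (c - 5)^2*(c - 2)*(c - 1)*(c)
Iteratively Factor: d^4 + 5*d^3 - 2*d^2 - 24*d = (d + 4)*(d^3 + d^2 - 6*d) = (d - 2)*(d + 4)*(d^2 + 3*d) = (d - 2)*(d + 3)*(d + 4)*(d)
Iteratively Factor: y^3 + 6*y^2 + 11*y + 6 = (y + 2)*(y^2 + 4*y + 3) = (y + 2)*(y + 3)*(y + 1)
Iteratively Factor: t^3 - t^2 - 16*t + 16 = (t - 4)*(t^2 + 3*t - 4) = (t - 4)*(t - 1)*(t + 4)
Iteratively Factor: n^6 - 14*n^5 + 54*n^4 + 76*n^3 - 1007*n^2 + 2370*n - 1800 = (n - 5)*(n^5 - 9*n^4 + 9*n^3 + 121*n^2 - 402*n + 360) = (n - 5)*(n - 3)*(n^4 - 6*n^3 - 9*n^2 + 94*n - 120) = (n - 5)*(n - 3)*(n + 4)*(n^3 - 10*n^2 + 31*n - 30) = (n - 5)*(n - 3)*(n - 2)*(n + 4)*(n^2 - 8*n + 15) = (n - 5)*(n - 3)^2*(n - 2)*(n + 4)*(n - 5)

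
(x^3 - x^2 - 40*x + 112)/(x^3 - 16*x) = (x^2 + 3*x - 28)/(x*(x + 4))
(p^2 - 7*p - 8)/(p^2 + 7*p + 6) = (p - 8)/(p + 6)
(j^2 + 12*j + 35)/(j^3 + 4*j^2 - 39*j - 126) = (j + 5)/(j^2 - 3*j - 18)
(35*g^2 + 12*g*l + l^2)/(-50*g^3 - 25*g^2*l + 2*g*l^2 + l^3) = (-7*g - l)/(10*g^2 + 3*g*l - l^2)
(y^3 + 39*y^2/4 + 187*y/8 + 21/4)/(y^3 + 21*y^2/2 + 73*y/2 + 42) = (4*y^2 + 25*y + 6)/(4*(y^2 + 7*y + 12))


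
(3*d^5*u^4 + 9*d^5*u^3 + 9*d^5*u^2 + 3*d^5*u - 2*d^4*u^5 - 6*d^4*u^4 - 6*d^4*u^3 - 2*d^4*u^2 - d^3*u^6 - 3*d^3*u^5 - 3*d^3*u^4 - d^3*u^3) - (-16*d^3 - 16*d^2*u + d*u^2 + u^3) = 3*d^5*u^4 + 9*d^5*u^3 + 9*d^5*u^2 + 3*d^5*u - 2*d^4*u^5 - 6*d^4*u^4 - 6*d^4*u^3 - 2*d^4*u^2 - d^3*u^6 - 3*d^3*u^5 - 3*d^3*u^4 - d^3*u^3 + 16*d^3 + 16*d^2*u - d*u^2 - u^3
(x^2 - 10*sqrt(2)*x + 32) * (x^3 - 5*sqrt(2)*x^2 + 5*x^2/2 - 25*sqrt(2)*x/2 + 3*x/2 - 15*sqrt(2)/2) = x^5 - 15*sqrt(2)*x^4 + 5*x^4/2 - 75*sqrt(2)*x^3/2 + 267*x^3/2 - 365*sqrt(2)*x^2/2 + 330*x^2 - 400*sqrt(2)*x + 198*x - 240*sqrt(2)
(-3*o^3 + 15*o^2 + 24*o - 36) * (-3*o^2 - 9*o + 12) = 9*o^5 - 18*o^4 - 243*o^3 + 72*o^2 + 612*o - 432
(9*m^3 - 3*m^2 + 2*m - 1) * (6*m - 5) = 54*m^4 - 63*m^3 + 27*m^2 - 16*m + 5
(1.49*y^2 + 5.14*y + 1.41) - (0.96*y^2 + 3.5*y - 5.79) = 0.53*y^2 + 1.64*y + 7.2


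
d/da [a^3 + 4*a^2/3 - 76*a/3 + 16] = 3*a^2 + 8*a/3 - 76/3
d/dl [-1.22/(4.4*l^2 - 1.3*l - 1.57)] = (10.736*l - 1.586)/(-4.4*l^2 + 1.3*l + 1.57)^2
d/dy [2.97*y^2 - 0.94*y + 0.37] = 5.94*y - 0.94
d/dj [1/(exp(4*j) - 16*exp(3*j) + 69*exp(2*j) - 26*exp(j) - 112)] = (-4*exp(3*j) + 48*exp(2*j) - 138*exp(j) + 26)*exp(j)/(-exp(4*j) + 16*exp(3*j) - 69*exp(2*j) + 26*exp(j) + 112)^2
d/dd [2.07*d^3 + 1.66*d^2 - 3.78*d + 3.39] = 6.21*d^2 + 3.32*d - 3.78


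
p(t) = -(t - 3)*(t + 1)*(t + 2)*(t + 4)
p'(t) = -(t - 3)*(t + 1)*(t + 2) - (t - 3)*(t + 1)*(t + 4) - (t - 3)*(t + 2)*(t + 4) - (t + 1)*(t + 2)*(t + 4) = -4*t^3 - 12*t^2 + 14*t + 34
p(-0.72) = 4.37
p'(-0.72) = 19.19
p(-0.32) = 13.96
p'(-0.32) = 28.42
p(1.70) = 74.03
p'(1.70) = 3.47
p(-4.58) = -40.61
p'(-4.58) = 102.45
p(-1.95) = -0.48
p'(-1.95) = -9.27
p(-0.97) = 0.37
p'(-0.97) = 12.78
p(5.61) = -1261.68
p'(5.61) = -971.36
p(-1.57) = -2.72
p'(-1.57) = -2.08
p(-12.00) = -13200.00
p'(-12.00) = 5050.00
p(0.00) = 24.00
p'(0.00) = 34.00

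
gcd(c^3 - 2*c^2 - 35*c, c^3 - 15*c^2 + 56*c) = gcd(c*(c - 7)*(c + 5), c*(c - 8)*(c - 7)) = c^2 - 7*c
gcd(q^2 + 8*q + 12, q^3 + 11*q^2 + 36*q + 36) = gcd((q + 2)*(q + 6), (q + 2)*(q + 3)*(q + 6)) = q^2 + 8*q + 12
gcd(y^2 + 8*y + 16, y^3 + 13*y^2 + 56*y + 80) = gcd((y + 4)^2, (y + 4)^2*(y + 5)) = y^2 + 8*y + 16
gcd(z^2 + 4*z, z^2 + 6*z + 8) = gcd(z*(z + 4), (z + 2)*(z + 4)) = z + 4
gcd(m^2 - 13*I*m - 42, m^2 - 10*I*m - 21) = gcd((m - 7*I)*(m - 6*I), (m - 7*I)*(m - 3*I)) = m - 7*I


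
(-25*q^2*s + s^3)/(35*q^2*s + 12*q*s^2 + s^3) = (-5*q + s)/(7*q + s)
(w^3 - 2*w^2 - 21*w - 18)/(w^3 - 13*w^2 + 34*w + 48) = (w + 3)/(w - 8)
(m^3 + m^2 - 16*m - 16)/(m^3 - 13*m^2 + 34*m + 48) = (m^2 - 16)/(m^2 - 14*m + 48)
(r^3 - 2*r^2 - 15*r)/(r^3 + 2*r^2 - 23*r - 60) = r/(r + 4)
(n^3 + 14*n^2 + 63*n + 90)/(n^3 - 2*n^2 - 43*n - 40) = (n^2 + 9*n + 18)/(n^2 - 7*n - 8)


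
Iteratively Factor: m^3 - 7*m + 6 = (m + 3)*(m^2 - 3*m + 2) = (m - 2)*(m + 3)*(m - 1)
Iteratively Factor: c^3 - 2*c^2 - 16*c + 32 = (c - 2)*(c^2 - 16) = (c - 2)*(c + 4)*(c - 4)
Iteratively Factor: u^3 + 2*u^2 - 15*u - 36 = (u + 3)*(u^2 - u - 12) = (u - 4)*(u + 3)*(u + 3)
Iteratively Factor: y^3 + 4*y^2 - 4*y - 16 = (y - 2)*(y^2 + 6*y + 8) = (y - 2)*(y + 4)*(y + 2)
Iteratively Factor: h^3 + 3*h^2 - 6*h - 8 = (h + 4)*(h^2 - h - 2) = (h - 2)*(h + 4)*(h + 1)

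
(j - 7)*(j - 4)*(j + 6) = j^3 - 5*j^2 - 38*j + 168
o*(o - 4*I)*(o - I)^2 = o^4 - 6*I*o^3 - 9*o^2 + 4*I*o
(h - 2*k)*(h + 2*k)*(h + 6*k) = h^3 + 6*h^2*k - 4*h*k^2 - 24*k^3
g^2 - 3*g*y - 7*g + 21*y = (g - 7)*(g - 3*y)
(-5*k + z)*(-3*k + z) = 15*k^2 - 8*k*z + z^2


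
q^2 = q^2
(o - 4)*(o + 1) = o^2 - 3*o - 4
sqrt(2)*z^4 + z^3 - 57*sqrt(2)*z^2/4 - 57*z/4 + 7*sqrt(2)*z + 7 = (z - 7/2)*(z - 1/2)*(z + 4)*(sqrt(2)*z + 1)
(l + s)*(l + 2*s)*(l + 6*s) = l^3 + 9*l^2*s + 20*l*s^2 + 12*s^3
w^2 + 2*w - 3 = (w - 1)*(w + 3)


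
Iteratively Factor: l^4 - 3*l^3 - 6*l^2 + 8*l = (l + 2)*(l^3 - 5*l^2 + 4*l) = l*(l + 2)*(l^2 - 5*l + 4) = l*(l - 1)*(l + 2)*(l - 4)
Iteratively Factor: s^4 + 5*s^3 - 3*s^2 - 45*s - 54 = (s + 3)*(s^3 + 2*s^2 - 9*s - 18) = (s + 3)^2*(s^2 - s - 6) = (s - 3)*(s + 3)^2*(s + 2)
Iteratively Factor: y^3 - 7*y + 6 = (y - 1)*(y^2 + y - 6) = (y - 2)*(y - 1)*(y + 3)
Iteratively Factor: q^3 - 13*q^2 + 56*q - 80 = (q - 4)*(q^2 - 9*q + 20) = (q - 5)*(q - 4)*(q - 4)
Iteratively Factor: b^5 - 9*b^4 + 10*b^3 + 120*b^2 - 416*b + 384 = (b - 2)*(b^4 - 7*b^3 - 4*b^2 + 112*b - 192) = (b - 2)*(b + 4)*(b^3 - 11*b^2 + 40*b - 48) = (b - 3)*(b - 2)*(b + 4)*(b^2 - 8*b + 16) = (b - 4)*(b - 3)*(b - 2)*(b + 4)*(b - 4)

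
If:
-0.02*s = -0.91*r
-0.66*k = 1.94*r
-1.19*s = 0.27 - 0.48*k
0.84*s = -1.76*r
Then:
No Solution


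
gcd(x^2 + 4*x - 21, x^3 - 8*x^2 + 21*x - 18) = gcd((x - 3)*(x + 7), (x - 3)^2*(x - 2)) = x - 3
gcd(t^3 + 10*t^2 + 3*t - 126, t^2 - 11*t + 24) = t - 3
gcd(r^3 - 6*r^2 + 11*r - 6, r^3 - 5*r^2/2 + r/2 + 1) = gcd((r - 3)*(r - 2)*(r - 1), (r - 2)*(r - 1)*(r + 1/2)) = r^2 - 3*r + 2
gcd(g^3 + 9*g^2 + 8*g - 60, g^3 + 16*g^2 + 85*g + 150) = g^2 + 11*g + 30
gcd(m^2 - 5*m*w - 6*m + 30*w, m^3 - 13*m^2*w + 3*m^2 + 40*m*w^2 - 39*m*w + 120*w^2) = -m + 5*w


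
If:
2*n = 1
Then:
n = 1/2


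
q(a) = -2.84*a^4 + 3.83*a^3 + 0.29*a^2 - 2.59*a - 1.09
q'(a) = -11.36*a^3 + 11.49*a^2 + 0.58*a - 2.59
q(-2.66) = -206.42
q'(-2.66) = 290.97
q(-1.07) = -6.40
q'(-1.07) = 23.86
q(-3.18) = -403.50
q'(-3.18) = 477.07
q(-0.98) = -4.50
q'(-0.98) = 18.57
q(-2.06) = -79.15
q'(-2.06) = 144.28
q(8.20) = -10731.35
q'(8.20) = -5488.79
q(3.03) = -139.11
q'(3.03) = -211.36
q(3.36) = -223.21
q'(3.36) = -301.84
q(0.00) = -1.09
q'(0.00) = -2.59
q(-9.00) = -21379.60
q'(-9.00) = 9204.32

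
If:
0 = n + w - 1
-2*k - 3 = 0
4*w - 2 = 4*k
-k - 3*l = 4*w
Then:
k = -3/2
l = 11/6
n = 2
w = -1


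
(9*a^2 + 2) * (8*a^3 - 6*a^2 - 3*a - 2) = 72*a^5 - 54*a^4 - 11*a^3 - 30*a^2 - 6*a - 4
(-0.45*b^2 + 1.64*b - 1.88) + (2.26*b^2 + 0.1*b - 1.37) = 1.81*b^2 + 1.74*b - 3.25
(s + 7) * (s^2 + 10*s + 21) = s^3 + 17*s^2 + 91*s + 147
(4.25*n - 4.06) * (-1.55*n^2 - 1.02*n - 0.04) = -6.5875*n^3 + 1.958*n^2 + 3.9712*n + 0.1624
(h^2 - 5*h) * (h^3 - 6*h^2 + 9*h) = h^5 - 11*h^4 + 39*h^3 - 45*h^2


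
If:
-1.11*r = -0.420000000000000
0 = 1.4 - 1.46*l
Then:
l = 0.96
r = 0.38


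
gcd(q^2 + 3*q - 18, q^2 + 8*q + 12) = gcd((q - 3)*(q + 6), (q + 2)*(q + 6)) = q + 6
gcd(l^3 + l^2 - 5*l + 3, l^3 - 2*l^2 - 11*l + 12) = l^2 + 2*l - 3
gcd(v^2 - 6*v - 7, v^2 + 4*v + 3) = v + 1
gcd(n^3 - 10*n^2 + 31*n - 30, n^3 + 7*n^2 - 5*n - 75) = n - 3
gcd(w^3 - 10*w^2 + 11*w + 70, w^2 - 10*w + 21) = w - 7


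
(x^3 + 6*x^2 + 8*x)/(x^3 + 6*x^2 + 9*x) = (x^2 + 6*x + 8)/(x^2 + 6*x + 9)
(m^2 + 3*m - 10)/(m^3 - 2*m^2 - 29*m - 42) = (-m^2 - 3*m + 10)/(-m^3 + 2*m^2 + 29*m + 42)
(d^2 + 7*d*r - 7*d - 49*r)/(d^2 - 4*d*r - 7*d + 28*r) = (-d - 7*r)/(-d + 4*r)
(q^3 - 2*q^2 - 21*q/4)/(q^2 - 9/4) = q*(2*q - 7)/(2*q - 3)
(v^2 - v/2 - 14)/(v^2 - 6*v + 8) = (v + 7/2)/(v - 2)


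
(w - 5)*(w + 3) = w^2 - 2*w - 15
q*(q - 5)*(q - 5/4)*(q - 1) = q^4 - 29*q^3/4 + 25*q^2/2 - 25*q/4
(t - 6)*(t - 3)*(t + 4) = t^3 - 5*t^2 - 18*t + 72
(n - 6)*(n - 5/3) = n^2 - 23*n/3 + 10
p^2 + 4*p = p*(p + 4)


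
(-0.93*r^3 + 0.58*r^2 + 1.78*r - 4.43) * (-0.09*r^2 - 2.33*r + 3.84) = 0.0837*r^5 + 2.1147*r^4 - 5.0828*r^3 - 1.5215*r^2 + 17.1571*r - 17.0112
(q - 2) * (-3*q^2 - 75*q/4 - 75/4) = -3*q^3 - 51*q^2/4 + 75*q/4 + 75/2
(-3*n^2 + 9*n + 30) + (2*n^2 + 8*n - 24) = -n^2 + 17*n + 6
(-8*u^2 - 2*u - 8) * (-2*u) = 16*u^3 + 4*u^2 + 16*u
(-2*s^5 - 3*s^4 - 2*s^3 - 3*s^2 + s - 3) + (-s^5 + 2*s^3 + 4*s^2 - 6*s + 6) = -3*s^5 - 3*s^4 + s^2 - 5*s + 3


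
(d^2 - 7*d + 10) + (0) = d^2 - 7*d + 10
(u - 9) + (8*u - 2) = 9*u - 11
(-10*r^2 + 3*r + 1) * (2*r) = -20*r^3 + 6*r^2 + 2*r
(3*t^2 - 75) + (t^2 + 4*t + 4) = 4*t^2 + 4*t - 71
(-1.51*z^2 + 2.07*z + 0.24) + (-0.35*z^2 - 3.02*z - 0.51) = -1.86*z^2 - 0.95*z - 0.27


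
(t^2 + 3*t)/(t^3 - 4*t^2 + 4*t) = (t + 3)/(t^2 - 4*t + 4)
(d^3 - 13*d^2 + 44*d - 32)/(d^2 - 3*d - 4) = (d^2 - 9*d + 8)/(d + 1)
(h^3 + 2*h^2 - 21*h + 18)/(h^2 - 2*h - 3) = (h^2 + 5*h - 6)/(h + 1)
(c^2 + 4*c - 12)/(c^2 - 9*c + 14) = (c + 6)/(c - 7)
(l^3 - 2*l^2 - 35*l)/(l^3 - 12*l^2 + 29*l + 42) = l*(l + 5)/(l^2 - 5*l - 6)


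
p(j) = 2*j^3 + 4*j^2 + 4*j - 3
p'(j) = 6*j^2 + 8*j + 4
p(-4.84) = -155.42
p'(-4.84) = 105.83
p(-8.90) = -1131.70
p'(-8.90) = 408.06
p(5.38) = 445.74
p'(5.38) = 220.71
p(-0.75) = -4.59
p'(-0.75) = 1.38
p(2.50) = 63.25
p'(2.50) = 61.50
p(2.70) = 76.33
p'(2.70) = 69.34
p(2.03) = 38.33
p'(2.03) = 44.97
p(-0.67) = -4.49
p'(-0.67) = 1.33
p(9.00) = 1815.00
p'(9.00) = 562.00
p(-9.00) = -1173.00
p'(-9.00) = 418.00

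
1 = 1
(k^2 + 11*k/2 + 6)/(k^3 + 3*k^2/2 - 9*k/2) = (2*k^2 + 11*k + 12)/(k*(2*k^2 + 3*k - 9))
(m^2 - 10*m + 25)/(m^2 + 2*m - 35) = (m - 5)/(m + 7)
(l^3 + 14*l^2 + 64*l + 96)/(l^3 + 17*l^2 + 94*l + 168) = (l + 4)/(l + 7)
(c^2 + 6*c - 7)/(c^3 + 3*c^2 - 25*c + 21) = 1/(c - 3)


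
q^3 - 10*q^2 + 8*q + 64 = (q - 8)*(q - 4)*(q + 2)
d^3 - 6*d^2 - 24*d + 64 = (d - 8)*(d - 2)*(d + 4)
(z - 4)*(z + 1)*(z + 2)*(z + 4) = z^4 + 3*z^3 - 14*z^2 - 48*z - 32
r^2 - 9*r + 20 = (r - 5)*(r - 4)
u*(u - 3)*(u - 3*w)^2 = u^4 - 6*u^3*w - 3*u^3 + 9*u^2*w^2 + 18*u^2*w - 27*u*w^2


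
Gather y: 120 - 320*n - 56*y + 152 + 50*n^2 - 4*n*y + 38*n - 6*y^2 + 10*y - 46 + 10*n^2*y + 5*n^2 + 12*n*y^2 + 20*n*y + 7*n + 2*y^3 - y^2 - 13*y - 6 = 55*n^2 - 275*n + 2*y^3 + y^2*(12*n - 7) + y*(10*n^2 + 16*n - 59) + 220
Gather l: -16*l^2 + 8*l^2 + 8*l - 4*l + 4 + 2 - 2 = -8*l^2 + 4*l + 4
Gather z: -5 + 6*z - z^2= -z^2 + 6*z - 5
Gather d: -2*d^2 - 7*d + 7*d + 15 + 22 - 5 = 32 - 2*d^2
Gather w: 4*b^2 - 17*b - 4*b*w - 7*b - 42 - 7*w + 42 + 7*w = 4*b^2 - 4*b*w - 24*b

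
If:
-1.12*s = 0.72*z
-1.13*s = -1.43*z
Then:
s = 0.00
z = 0.00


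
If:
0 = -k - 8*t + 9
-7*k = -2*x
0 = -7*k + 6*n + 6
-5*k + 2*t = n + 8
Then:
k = -57/77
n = -41/22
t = 375/308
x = -57/22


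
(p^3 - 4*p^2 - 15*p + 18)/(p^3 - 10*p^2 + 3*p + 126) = (p - 1)/(p - 7)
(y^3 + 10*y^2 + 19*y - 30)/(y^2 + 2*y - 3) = (y^2 + 11*y + 30)/(y + 3)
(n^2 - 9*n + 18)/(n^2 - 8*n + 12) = (n - 3)/(n - 2)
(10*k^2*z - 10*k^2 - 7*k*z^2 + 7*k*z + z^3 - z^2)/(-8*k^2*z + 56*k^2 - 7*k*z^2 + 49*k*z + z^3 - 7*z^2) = (-10*k^2*z + 10*k^2 + 7*k*z^2 - 7*k*z - z^3 + z^2)/(8*k^2*z - 56*k^2 + 7*k*z^2 - 49*k*z - z^3 + 7*z^2)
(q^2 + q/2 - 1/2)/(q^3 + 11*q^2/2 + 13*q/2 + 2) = (2*q - 1)/(2*q^2 + 9*q + 4)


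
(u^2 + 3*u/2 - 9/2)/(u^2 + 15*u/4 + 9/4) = 2*(2*u - 3)/(4*u + 3)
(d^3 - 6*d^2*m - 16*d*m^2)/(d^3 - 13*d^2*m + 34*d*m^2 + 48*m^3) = d*(d + 2*m)/(d^2 - 5*d*m - 6*m^2)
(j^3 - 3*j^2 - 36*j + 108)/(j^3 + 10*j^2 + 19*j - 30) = (j^2 - 9*j + 18)/(j^2 + 4*j - 5)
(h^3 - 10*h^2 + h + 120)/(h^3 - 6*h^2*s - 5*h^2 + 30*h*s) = (-h^2 + 5*h + 24)/(h*(-h + 6*s))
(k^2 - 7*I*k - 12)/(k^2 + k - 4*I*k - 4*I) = (k - 3*I)/(k + 1)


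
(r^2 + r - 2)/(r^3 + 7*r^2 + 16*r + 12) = (r - 1)/(r^2 + 5*r + 6)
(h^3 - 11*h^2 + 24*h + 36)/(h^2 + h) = h - 12 + 36/h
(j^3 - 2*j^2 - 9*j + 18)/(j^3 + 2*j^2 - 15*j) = (j^2 + j - 6)/(j*(j + 5))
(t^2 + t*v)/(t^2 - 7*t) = (t + v)/(t - 7)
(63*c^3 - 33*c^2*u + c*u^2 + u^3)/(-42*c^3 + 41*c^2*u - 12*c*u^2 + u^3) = (-21*c^2 + 4*c*u + u^2)/(14*c^2 - 9*c*u + u^2)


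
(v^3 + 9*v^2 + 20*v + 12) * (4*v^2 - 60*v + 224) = 4*v^5 - 24*v^4 - 236*v^3 + 864*v^2 + 3760*v + 2688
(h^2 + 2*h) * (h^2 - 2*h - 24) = h^4 - 28*h^2 - 48*h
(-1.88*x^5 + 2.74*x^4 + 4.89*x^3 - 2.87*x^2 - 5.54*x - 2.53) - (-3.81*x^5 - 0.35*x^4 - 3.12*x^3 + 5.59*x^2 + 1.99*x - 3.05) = 1.93*x^5 + 3.09*x^4 + 8.01*x^3 - 8.46*x^2 - 7.53*x + 0.52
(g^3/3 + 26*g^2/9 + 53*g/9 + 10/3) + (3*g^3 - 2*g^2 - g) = 10*g^3/3 + 8*g^2/9 + 44*g/9 + 10/3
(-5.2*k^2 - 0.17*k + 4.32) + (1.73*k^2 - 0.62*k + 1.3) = -3.47*k^2 - 0.79*k + 5.62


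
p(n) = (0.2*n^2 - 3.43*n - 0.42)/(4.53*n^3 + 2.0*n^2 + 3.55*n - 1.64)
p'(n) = (0.4*n - 3.43)/(4.53*n^3 + 2.0*n^2 + 3.55*n - 1.64) + (-13.59*n^2 - 4.0*n - 3.55)*(0.2*n^2 - 3.43*n - 0.42)/(4.53*n^3 + 2.0*n^2 + 3.55*n - 1.64)^2 = (-0.906*n^4 + 31.0758*n^3 + 13.2778*n^2 + 1.024*n + 7.1162)/(20.5209*n^6 + 18.12*n^5 + 36.163*n^4 - 0.6584*n^3 + 6.0425*n^2 - 11.644*n + 2.6896)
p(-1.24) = -0.36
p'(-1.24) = -0.26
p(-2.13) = -0.18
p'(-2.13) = -0.13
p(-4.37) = -0.05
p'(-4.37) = -0.02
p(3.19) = -0.05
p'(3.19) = 0.03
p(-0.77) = -0.45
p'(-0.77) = -0.01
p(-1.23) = -0.36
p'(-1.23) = -0.26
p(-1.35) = -0.33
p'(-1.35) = -0.26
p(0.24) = 2.02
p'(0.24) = 22.97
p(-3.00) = -0.10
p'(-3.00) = -0.06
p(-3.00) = -0.10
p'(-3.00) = -0.06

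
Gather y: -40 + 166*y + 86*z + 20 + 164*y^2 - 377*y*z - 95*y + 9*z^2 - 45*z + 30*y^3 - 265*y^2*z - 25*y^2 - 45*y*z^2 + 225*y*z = 30*y^3 + y^2*(139 - 265*z) + y*(-45*z^2 - 152*z + 71) + 9*z^2 + 41*z - 20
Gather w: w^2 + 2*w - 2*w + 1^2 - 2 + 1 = w^2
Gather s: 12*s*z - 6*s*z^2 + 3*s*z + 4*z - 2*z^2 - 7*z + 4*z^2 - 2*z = s*(-6*z^2 + 15*z) + 2*z^2 - 5*z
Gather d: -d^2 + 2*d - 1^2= -d^2 + 2*d - 1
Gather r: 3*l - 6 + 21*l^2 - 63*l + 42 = 21*l^2 - 60*l + 36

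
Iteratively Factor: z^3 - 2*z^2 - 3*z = (z)*(z^2 - 2*z - 3) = z*(z + 1)*(z - 3)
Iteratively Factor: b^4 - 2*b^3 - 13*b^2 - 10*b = (b + 2)*(b^3 - 4*b^2 - 5*b) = (b - 5)*(b + 2)*(b^2 + b) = b*(b - 5)*(b + 2)*(b + 1)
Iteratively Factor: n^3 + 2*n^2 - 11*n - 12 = (n + 1)*(n^2 + n - 12) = (n - 3)*(n + 1)*(n + 4)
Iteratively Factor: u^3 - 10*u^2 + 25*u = (u - 5)*(u^2 - 5*u) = (u - 5)^2*(u)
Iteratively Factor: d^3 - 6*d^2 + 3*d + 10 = (d - 2)*(d^2 - 4*d - 5) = (d - 2)*(d + 1)*(d - 5)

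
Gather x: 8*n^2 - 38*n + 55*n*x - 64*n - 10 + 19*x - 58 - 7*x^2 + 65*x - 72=8*n^2 - 102*n - 7*x^2 + x*(55*n + 84) - 140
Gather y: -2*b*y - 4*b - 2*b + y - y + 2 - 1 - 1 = -2*b*y - 6*b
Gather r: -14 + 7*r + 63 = 7*r + 49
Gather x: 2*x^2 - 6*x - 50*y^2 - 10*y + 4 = 2*x^2 - 6*x - 50*y^2 - 10*y + 4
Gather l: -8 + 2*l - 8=2*l - 16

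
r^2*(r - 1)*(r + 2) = r^4 + r^3 - 2*r^2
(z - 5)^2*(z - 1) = z^3 - 11*z^2 + 35*z - 25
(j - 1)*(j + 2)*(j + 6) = j^3 + 7*j^2 + 4*j - 12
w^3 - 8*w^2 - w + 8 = (w - 8)*(w - 1)*(w + 1)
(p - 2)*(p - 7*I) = p^2 - 2*p - 7*I*p + 14*I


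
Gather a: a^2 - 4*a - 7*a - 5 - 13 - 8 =a^2 - 11*a - 26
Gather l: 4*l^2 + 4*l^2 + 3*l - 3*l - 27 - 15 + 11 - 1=8*l^2 - 32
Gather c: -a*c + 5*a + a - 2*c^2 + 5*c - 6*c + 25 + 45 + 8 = 6*a - 2*c^2 + c*(-a - 1) + 78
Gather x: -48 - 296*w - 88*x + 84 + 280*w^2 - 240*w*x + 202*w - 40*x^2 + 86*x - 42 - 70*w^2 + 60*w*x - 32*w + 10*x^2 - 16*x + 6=210*w^2 - 126*w - 30*x^2 + x*(-180*w - 18)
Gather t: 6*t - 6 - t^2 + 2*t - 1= -t^2 + 8*t - 7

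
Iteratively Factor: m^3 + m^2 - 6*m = (m - 2)*(m^2 + 3*m) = m*(m - 2)*(m + 3)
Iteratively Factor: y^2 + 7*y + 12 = (y + 4)*(y + 3)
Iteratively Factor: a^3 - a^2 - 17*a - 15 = (a - 5)*(a^2 + 4*a + 3) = (a - 5)*(a + 3)*(a + 1)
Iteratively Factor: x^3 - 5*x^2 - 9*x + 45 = (x - 3)*(x^2 - 2*x - 15) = (x - 3)*(x + 3)*(x - 5)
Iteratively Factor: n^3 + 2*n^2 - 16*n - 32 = (n + 4)*(n^2 - 2*n - 8) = (n + 2)*(n + 4)*(n - 4)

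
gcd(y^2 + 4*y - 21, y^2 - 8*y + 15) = y - 3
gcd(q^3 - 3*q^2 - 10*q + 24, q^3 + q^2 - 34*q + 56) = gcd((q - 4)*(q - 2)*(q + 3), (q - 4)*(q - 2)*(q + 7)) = q^2 - 6*q + 8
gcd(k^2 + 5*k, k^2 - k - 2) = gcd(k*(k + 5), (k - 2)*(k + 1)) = 1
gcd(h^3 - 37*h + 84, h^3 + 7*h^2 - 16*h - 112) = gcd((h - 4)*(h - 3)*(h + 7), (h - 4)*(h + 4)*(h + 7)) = h^2 + 3*h - 28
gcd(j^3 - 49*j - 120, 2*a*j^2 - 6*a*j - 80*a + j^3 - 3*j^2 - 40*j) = j^2 - 3*j - 40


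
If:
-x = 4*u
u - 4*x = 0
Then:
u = 0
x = 0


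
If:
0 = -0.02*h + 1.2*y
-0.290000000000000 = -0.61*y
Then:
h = 28.52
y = 0.48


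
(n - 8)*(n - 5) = n^2 - 13*n + 40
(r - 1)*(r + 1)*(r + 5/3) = r^3 + 5*r^2/3 - r - 5/3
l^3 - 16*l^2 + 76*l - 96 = (l - 8)*(l - 6)*(l - 2)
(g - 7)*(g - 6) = g^2 - 13*g + 42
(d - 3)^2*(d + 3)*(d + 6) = d^4 + 3*d^3 - 27*d^2 - 27*d + 162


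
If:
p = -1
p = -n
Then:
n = 1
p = -1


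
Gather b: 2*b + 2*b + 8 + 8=4*b + 16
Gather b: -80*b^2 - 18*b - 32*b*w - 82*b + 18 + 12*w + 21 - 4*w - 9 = -80*b^2 + b*(-32*w - 100) + 8*w + 30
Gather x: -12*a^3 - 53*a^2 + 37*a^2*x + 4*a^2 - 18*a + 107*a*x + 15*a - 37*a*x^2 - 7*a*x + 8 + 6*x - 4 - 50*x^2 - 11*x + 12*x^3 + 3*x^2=-12*a^3 - 49*a^2 - 3*a + 12*x^3 + x^2*(-37*a - 47) + x*(37*a^2 + 100*a - 5) + 4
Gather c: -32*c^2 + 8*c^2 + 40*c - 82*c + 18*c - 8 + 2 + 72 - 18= -24*c^2 - 24*c + 48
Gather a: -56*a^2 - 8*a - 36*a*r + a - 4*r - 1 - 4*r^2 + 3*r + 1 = -56*a^2 + a*(-36*r - 7) - 4*r^2 - r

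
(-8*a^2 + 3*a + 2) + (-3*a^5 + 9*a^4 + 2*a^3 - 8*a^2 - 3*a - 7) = -3*a^5 + 9*a^4 + 2*a^3 - 16*a^2 - 5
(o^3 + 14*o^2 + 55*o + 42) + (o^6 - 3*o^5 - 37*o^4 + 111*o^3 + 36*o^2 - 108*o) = o^6 - 3*o^5 - 37*o^4 + 112*o^3 + 50*o^2 - 53*o + 42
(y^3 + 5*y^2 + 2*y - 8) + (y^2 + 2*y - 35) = y^3 + 6*y^2 + 4*y - 43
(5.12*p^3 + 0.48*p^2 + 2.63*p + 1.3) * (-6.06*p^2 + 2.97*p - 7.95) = -31.0272*p^5 + 12.2976*p^4 - 55.2162*p^3 - 3.8829*p^2 - 17.0475*p - 10.335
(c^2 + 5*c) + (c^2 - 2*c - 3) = 2*c^2 + 3*c - 3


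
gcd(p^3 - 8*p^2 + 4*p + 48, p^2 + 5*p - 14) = 1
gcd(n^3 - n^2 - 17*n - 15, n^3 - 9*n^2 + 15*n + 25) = n^2 - 4*n - 5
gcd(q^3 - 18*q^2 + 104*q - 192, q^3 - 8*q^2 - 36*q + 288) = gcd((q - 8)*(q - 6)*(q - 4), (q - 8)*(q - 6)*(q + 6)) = q^2 - 14*q + 48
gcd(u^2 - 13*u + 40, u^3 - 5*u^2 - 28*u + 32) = u - 8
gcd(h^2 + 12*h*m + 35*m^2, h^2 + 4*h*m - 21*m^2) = h + 7*m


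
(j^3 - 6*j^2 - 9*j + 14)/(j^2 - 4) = (j^2 - 8*j + 7)/(j - 2)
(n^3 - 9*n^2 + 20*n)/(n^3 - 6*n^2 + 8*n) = (n - 5)/(n - 2)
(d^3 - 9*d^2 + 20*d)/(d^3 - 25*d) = (d - 4)/(d + 5)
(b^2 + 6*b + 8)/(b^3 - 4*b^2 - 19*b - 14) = (b + 4)/(b^2 - 6*b - 7)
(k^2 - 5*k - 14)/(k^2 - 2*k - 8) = (k - 7)/(k - 4)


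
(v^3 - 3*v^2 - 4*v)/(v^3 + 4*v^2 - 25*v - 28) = v/(v + 7)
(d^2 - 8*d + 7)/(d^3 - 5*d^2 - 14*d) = (d - 1)/(d*(d + 2))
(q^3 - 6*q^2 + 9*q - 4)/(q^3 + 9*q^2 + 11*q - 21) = (q^2 - 5*q + 4)/(q^2 + 10*q + 21)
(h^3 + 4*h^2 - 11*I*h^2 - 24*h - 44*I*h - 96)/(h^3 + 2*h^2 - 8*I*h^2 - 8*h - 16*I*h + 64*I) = (h - 3*I)/(h - 2)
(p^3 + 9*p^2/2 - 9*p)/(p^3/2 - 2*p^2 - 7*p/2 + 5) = p*(2*p^2 + 9*p - 18)/(p^3 - 4*p^2 - 7*p + 10)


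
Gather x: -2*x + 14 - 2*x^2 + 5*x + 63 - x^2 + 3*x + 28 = -3*x^2 + 6*x + 105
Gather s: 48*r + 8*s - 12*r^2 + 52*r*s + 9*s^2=-12*r^2 + 48*r + 9*s^2 + s*(52*r + 8)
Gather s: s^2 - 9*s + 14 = s^2 - 9*s + 14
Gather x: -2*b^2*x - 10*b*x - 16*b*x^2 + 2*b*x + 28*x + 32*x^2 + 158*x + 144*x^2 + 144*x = x^2*(176 - 16*b) + x*(-2*b^2 - 8*b + 330)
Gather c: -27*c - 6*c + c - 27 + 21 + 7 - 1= -32*c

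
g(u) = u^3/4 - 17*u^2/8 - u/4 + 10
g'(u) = 3*u^2/4 - 17*u/4 - 1/4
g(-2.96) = -14.36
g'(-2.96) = 18.90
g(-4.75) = -63.55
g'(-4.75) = 36.86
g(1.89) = 3.62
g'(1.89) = -5.60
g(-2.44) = -5.67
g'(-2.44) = 14.59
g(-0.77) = 8.82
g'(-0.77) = 3.47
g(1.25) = 6.86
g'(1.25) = -4.39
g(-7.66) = -225.13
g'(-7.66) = 76.31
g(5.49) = -14.05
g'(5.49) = -0.98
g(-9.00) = -342.12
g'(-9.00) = 98.75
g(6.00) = -14.00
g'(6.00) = 1.25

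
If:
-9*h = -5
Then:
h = 5/9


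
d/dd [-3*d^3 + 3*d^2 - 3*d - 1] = -9*d^2 + 6*d - 3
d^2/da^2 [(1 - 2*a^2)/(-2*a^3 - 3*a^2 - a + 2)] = 2*(8*a^6 - 36*a^4 + 2*a^3 + 3*a^2 - 21*a + 1)/(8*a^9 + 36*a^8 + 66*a^7 + 39*a^6 - 39*a^5 - 69*a^4 - 11*a^3 + 30*a^2 + 12*a - 8)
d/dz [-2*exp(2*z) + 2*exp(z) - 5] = (2 - 4*exp(z))*exp(z)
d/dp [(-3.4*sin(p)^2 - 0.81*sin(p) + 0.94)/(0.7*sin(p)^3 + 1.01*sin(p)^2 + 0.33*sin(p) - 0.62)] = (2.38*sin(p)^4 + 1.134*sin(p)^3 - 2.2779*sin(p)^2 + 2.3172*sin(p) + 0.192)*cos(p)/(0.49*sin(p)^6 + 1.414*sin(p)^5 + 1.4821*sin(p)^4 - 0.2014*sin(p)^3 - 1.1435*sin(p)^2 - 0.4092*sin(p) + 0.3844)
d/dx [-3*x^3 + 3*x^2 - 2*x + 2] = -9*x^2 + 6*x - 2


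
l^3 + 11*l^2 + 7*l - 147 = (l - 3)*(l + 7)^2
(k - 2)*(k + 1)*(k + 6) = k^3 + 5*k^2 - 8*k - 12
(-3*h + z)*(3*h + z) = -9*h^2 + z^2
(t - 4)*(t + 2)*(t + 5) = t^3 + 3*t^2 - 18*t - 40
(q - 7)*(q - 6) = q^2 - 13*q + 42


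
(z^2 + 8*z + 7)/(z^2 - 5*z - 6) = (z + 7)/(z - 6)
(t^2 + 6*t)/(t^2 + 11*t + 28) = t*(t + 6)/(t^2 + 11*t + 28)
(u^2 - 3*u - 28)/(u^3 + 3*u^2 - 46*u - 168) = 1/(u + 6)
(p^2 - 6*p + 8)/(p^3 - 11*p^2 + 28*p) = (p - 2)/(p*(p - 7))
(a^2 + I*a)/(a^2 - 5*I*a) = (a + I)/(a - 5*I)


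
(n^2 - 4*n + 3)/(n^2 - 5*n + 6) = (n - 1)/(n - 2)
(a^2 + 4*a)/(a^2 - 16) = a/(a - 4)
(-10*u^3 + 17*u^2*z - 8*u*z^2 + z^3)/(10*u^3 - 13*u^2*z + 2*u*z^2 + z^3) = (-5*u + z)/(5*u + z)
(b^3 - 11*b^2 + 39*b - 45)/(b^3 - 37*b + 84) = (b^2 - 8*b + 15)/(b^2 + 3*b - 28)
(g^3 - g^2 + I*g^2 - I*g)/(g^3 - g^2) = (g + I)/g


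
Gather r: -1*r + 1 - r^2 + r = 1 - r^2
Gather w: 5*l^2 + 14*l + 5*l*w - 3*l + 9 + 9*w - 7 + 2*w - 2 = 5*l^2 + 11*l + w*(5*l + 11)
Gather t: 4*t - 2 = 4*t - 2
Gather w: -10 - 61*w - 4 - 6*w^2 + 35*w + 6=-6*w^2 - 26*w - 8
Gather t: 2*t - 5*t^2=-5*t^2 + 2*t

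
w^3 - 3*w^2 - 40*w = w*(w - 8)*(w + 5)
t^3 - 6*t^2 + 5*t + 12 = (t - 4)*(t - 3)*(t + 1)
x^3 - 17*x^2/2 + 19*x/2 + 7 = (x - 7)*(x - 2)*(x + 1/2)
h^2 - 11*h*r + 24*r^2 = (h - 8*r)*(h - 3*r)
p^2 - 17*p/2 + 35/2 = (p - 5)*(p - 7/2)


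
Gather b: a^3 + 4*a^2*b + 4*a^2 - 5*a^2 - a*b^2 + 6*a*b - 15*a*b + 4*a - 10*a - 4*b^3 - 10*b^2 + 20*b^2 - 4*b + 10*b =a^3 - a^2 - 6*a - 4*b^3 + b^2*(10 - a) + b*(4*a^2 - 9*a + 6)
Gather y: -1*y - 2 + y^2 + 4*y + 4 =y^2 + 3*y + 2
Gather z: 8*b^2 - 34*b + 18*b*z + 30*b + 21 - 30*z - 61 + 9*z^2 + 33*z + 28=8*b^2 - 4*b + 9*z^2 + z*(18*b + 3) - 12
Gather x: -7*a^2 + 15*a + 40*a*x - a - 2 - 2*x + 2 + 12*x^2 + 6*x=-7*a^2 + 14*a + 12*x^2 + x*(40*a + 4)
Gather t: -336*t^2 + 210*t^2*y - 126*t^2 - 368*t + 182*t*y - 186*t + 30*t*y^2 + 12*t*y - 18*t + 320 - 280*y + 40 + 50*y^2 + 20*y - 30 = t^2*(210*y - 462) + t*(30*y^2 + 194*y - 572) + 50*y^2 - 260*y + 330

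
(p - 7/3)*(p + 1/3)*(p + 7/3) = p^3 + p^2/3 - 49*p/9 - 49/27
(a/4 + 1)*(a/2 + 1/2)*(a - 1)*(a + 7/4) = a^4/8 + 23*a^3/32 + 3*a^2/4 - 23*a/32 - 7/8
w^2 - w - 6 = (w - 3)*(w + 2)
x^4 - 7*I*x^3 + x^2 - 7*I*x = x*(x - 7*I)*(x - I)*(x + I)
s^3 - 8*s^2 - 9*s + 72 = (s - 8)*(s - 3)*(s + 3)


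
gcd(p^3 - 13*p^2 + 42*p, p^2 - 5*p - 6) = p - 6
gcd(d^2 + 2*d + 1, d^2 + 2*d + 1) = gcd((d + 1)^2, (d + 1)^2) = d^2 + 2*d + 1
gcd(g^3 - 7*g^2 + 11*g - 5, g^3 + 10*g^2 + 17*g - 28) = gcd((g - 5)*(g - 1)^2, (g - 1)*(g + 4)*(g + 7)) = g - 1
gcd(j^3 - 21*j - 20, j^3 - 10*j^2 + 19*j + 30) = j^2 - 4*j - 5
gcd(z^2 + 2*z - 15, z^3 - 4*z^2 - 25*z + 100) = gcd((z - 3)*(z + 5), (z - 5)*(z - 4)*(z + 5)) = z + 5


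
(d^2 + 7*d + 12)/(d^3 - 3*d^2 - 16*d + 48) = (d + 3)/(d^2 - 7*d + 12)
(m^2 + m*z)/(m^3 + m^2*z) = 1/m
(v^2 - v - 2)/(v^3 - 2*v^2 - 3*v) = (v - 2)/(v*(v - 3))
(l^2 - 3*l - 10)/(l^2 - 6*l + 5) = (l + 2)/(l - 1)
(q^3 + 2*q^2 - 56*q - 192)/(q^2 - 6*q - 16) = (q^2 + 10*q + 24)/(q + 2)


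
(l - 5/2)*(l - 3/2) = l^2 - 4*l + 15/4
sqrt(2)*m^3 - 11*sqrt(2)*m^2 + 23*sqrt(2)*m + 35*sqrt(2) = (m - 7)*(m - 5)*(sqrt(2)*m + sqrt(2))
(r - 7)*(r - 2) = r^2 - 9*r + 14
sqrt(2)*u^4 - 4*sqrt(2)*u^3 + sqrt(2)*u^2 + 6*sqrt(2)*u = u*(u - 3)*(u - 2)*(sqrt(2)*u + sqrt(2))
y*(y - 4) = y^2 - 4*y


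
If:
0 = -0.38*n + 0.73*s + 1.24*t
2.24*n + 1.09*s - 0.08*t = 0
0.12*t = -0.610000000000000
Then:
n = -3.50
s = 6.81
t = -5.08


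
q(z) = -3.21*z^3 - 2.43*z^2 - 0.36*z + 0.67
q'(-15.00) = -2094.21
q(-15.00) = 10293.07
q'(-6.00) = -317.88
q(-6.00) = 608.71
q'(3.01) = -102.24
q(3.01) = -109.97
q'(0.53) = -5.64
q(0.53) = -0.68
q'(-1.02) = -5.42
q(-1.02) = 1.92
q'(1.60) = -32.79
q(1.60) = -19.27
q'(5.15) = -280.80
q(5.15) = -504.09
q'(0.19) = -1.63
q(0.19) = 0.49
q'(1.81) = -40.71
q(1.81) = -26.98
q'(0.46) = -4.63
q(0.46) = -0.32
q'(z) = -9.63*z^2 - 4.86*z - 0.36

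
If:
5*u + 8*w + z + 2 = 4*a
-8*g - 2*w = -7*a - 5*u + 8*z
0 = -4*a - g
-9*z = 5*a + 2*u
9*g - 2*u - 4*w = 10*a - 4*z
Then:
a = 74/3433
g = -296/3433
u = -608/3433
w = -453/3433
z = 94/3433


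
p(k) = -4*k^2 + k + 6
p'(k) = 1 - 8*k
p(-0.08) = 5.89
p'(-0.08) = 1.64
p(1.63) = -3.00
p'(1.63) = -12.04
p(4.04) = -55.25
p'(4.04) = -31.32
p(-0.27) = 5.44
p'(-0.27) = 3.16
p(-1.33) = -2.41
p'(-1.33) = 11.64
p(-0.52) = 4.40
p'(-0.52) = 5.16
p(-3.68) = -51.85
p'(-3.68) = 30.44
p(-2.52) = -21.92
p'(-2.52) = 21.16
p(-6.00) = -144.00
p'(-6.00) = 49.00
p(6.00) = -132.00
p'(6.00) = -47.00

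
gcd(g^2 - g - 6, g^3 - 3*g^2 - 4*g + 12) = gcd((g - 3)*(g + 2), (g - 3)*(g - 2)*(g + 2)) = g^2 - g - 6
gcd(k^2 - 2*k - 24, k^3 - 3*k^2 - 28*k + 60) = k - 6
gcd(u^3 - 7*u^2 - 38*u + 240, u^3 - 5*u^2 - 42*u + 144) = u^2 - 2*u - 48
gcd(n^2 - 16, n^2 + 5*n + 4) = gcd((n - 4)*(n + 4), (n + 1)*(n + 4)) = n + 4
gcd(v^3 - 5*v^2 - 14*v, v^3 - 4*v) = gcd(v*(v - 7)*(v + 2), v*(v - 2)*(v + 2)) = v^2 + 2*v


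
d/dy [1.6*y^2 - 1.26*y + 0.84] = 3.2*y - 1.26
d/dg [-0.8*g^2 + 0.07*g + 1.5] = 0.07 - 1.6*g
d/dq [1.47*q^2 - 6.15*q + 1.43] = 2.94*q - 6.15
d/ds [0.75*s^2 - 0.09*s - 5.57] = 1.5*s - 0.09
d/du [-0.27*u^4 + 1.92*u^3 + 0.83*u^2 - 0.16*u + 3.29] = -1.08*u^3 + 5.76*u^2 + 1.66*u - 0.16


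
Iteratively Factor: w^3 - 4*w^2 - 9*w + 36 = (w - 4)*(w^2 - 9) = (w - 4)*(w + 3)*(w - 3)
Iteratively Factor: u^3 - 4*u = (u - 2)*(u^2 + 2*u) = (u - 2)*(u + 2)*(u)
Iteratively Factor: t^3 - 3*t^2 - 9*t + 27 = (t - 3)*(t^2 - 9) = (t - 3)*(t + 3)*(t - 3)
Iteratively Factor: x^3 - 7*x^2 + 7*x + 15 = (x + 1)*(x^2 - 8*x + 15) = (x - 3)*(x + 1)*(x - 5)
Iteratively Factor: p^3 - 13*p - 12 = (p + 1)*(p^2 - p - 12) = (p - 4)*(p + 1)*(p + 3)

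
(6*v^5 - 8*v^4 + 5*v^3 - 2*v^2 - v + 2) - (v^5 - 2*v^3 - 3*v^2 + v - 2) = 5*v^5 - 8*v^4 + 7*v^3 + v^2 - 2*v + 4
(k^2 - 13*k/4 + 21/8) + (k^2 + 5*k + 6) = 2*k^2 + 7*k/4 + 69/8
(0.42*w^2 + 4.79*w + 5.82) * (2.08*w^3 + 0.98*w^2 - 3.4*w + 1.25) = 0.8736*w^5 + 10.3748*w^4 + 15.3718*w^3 - 10.0574*w^2 - 13.8005*w + 7.275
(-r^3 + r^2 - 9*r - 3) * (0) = 0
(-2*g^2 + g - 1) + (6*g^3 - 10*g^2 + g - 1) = 6*g^3 - 12*g^2 + 2*g - 2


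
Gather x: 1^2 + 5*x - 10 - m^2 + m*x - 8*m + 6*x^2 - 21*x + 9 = -m^2 - 8*m + 6*x^2 + x*(m - 16)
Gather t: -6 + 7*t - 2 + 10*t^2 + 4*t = 10*t^2 + 11*t - 8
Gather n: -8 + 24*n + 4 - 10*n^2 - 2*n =-10*n^2 + 22*n - 4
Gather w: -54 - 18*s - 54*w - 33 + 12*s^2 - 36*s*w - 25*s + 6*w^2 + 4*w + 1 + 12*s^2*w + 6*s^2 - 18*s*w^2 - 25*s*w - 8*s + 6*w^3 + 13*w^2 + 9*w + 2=18*s^2 - 51*s + 6*w^3 + w^2*(19 - 18*s) + w*(12*s^2 - 61*s - 41) - 84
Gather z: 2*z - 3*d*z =z*(2 - 3*d)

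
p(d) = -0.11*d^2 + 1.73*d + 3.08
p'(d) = 1.73 - 0.22*d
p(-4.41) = -6.69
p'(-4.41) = 2.70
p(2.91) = 7.18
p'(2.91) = 1.09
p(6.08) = 9.53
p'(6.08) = 0.39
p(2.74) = 6.99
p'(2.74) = 1.13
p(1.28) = 5.11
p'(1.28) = 1.45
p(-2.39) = -1.68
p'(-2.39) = 2.26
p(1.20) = 5.00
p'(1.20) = 1.47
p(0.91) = 4.56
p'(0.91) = 1.53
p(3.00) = 7.28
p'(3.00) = 1.07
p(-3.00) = -3.10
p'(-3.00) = 2.39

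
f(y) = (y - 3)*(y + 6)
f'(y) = 2*y + 3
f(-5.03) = -7.79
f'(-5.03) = -7.06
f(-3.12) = -17.63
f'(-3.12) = -3.24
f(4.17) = 11.90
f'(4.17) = 11.34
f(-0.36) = -18.95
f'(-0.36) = 2.28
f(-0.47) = -19.19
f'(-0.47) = 2.06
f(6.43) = 42.63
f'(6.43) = 15.86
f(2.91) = -0.80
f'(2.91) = 8.82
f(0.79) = -15.01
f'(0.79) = 4.58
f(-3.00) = -18.00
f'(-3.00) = -3.00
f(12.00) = 162.00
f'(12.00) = 27.00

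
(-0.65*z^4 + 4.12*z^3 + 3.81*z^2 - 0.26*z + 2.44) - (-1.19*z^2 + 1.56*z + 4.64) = -0.65*z^4 + 4.12*z^3 + 5.0*z^2 - 1.82*z - 2.2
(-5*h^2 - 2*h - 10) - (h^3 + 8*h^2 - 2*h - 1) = -h^3 - 13*h^2 - 9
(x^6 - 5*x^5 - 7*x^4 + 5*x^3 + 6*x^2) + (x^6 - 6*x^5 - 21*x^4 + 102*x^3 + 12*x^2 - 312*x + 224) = 2*x^6 - 11*x^5 - 28*x^4 + 107*x^3 + 18*x^2 - 312*x + 224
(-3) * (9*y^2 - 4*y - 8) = -27*y^2 + 12*y + 24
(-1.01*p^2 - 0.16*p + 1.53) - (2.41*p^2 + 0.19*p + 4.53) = -3.42*p^2 - 0.35*p - 3.0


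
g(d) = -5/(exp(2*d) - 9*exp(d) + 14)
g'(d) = -5*(-2*exp(2*d) + 9*exp(d))/(exp(2*d) - 9*exp(d) + 14)^2 = (10*exp(d) - 45)*exp(d)/(exp(2*d) - 9*exp(d) + 14)^2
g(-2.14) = -0.39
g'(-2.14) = -0.03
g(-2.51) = -0.38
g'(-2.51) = -0.02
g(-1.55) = -0.41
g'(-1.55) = -0.06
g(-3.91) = -0.36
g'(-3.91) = -0.00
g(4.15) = -0.00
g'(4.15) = 0.00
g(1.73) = 1.01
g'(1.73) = 2.63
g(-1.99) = -0.39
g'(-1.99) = -0.04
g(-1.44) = -0.42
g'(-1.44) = -0.07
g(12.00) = 0.00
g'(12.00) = 0.00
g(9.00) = 0.00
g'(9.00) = 0.00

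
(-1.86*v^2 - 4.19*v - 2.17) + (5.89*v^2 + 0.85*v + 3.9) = 4.03*v^2 - 3.34*v + 1.73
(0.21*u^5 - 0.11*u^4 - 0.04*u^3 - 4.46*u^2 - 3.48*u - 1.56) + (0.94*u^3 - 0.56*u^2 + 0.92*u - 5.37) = 0.21*u^5 - 0.11*u^4 + 0.9*u^3 - 5.02*u^2 - 2.56*u - 6.93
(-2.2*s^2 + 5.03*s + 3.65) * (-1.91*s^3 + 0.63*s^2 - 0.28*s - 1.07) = 4.202*s^5 - 10.9933*s^4 - 3.1866*s^3 + 3.2451*s^2 - 6.4041*s - 3.9055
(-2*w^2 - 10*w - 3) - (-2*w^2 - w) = -9*w - 3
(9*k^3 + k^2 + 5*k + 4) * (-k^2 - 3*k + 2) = -9*k^5 - 28*k^4 + 10*k^3 - 17*k^2 - 2*k + 8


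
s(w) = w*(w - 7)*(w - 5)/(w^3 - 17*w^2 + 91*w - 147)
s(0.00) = 0.00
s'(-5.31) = -0.04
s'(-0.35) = -0.20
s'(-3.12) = -0.07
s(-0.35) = 0.08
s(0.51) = -0.14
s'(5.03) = -1.27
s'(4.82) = -1.19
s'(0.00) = -0.24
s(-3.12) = 0.41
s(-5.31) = 0.54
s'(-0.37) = -0.20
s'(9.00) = -0.92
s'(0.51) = -0.33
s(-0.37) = 0.08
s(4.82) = 0.22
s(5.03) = -0.04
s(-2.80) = 0.38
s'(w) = w*(w - 7)*(w - 5)*(-3*w^2 + 34*w - 91)/(w^3 - 17*w^2 + 91*w - 147)^2 + w*(w - 7)/(w^3 - 17*w^2 + 91*w - 147) + w*(w - 5)/(w^3 - 17*w^2 + 91*w - 147) + (w - 7)*(w - 5)/(w^3 - 17*w^2 + 91*w - 147)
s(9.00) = 3.00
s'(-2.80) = -0.08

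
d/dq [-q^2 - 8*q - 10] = -2*q - 8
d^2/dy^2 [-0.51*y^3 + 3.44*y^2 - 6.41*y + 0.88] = 6.88 - 3.06*y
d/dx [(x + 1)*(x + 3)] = 2*x + 4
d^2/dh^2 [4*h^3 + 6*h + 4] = 24*h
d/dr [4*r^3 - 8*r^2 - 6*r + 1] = 12*r^2 - 16*r - 6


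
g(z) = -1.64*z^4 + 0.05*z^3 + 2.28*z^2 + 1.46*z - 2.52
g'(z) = -6.56*z^3 + 0.15*z^2 + 4.56*z + 1.46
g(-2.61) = -67.79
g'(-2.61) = 107.21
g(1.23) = -0.94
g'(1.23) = -4.91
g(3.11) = -127.84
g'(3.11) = -180.23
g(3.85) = -320.57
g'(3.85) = -353.12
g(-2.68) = -75.62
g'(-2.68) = 116.59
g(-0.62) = -2.80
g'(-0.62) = 0.25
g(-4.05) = -415.59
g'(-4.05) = 421.23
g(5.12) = -1055.56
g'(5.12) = -851.73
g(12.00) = -33577.32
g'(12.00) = -11257.90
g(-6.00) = -2065.44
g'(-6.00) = 1396.46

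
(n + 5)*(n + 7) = n^2 + 12*n + 35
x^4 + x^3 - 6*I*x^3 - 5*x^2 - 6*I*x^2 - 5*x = x*(x + 1)*(x - 5*I)*(x - I)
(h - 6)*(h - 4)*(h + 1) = h^3 - 9*h^2 + 14*h + 24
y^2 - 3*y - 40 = (y - 8)*(y + 5)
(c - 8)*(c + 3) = c^2 - 5*c - 24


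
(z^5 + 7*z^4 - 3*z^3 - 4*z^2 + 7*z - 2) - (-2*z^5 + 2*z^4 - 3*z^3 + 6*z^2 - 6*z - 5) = 3*z^5 + 5*z^4 - 10*z^2 + 13*z + 3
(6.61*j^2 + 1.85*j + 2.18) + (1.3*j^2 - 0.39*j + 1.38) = 7.91*j^2 + 1.46*j + 3.56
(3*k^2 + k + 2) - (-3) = 3*k^2 + k + 5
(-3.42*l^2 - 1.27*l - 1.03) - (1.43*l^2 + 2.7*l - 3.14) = -4.85*l^2 - 3.97*l + 2.11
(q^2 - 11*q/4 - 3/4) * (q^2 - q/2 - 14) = q^4 - 13*q^3/4 - 107*q^2/8 + 311*q/8 + 21/2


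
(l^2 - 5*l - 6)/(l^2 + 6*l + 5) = (l - 6)/(l + 5)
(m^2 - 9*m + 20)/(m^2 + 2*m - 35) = (m - 4)/(m + 7)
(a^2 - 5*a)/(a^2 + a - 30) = a/(a + 6)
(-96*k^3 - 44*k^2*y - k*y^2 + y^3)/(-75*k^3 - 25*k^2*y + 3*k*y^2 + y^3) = (-32*k^2 - 4*k*y + y^2)/(-25*k^2 + y^2)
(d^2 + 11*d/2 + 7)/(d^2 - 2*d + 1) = (d^2 + 11*d/2 + 7)/(d^2 - 2*d + 1)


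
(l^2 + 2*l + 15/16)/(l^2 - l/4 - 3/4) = (l + 5/4)/(l - 1)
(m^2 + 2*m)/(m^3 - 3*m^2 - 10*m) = 1/(m - 5)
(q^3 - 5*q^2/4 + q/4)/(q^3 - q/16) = 4*(q - 1)/(4*q + 1)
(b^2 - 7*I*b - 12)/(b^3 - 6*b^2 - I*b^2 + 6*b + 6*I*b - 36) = (b - 4*I)/(b^2 + 2*b*(-3 + I) - 12*I)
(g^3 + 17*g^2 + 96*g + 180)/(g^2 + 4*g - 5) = (g^2 + 12*g + 36)/(g - 1)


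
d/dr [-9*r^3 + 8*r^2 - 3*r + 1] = -27*r^2 + 16*r - 3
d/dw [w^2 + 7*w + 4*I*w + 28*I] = 2*w + 7 + 4*I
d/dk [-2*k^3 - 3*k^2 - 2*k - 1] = -6*k^2 - 6*k - 2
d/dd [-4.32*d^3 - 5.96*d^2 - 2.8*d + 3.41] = -12.96*d^2 - 11.92*d - 2.8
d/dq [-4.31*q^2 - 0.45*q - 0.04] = -8.62*q - 0.45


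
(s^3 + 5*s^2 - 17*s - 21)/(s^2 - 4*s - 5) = (s^2 + 4*s - 21)/(s - 5)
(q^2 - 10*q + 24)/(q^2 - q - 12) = (q - 6)/(q + 3)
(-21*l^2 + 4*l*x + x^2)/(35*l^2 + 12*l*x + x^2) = (-3*l + x)/(5*l + x)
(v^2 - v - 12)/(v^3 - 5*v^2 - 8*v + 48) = 1/(v - 4)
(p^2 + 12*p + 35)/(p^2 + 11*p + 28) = (p + 5)/(p + 4)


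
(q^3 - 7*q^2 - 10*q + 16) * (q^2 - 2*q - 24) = q^5 - 9*q^4 - 20*q^3 + 204*q^2 + 208*q - 384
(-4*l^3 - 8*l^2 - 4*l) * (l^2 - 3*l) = -4*l^5 + 4*l^4 + 20*l^3 + 12*l^2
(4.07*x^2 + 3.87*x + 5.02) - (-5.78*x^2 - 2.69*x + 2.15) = 9.85*x^2 + 6.56*x + 2.87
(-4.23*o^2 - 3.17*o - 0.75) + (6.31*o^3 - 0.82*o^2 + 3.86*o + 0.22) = 6.31*o^3 - 5.05*o^2 + 0.69*o - 0.53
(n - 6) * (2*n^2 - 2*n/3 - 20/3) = 2*n^3 - 38*n^2/3 - 8*n/3 + 40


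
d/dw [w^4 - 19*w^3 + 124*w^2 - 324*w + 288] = 4*w^3 - 57*w^2 + 248*w - 324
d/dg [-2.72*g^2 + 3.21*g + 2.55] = 3.21 - 5.44*g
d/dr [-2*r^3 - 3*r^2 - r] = -6*r^2 - 6*r - 1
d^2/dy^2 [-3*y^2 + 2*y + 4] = -6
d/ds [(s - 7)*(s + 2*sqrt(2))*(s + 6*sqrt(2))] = 3*s^2 - 14*s + 16*sqrt(2)*s - 56*sqrt(2) + 24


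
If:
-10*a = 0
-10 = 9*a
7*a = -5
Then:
No Solution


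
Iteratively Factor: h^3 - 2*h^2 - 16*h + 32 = (h - 2)*(h^2 - 16) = (h - 2)*(h + 4)*(h - 4)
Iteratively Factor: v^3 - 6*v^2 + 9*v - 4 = (v - 1)*(v^2 - 5*v + 4) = (v - 4)*(v - 1)*(v - 1)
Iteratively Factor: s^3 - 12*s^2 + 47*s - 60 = (s - 5)*(s^2 - 7*s + 12) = (s - 5)*(s - 3)*(s - 4)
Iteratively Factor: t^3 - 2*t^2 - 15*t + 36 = (t - 3)*(t^2 + t - 12) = (t - 3)^2*(t + 4)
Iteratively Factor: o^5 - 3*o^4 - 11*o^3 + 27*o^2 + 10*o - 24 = (o - 1)*(o^4 - 2*o^3 - 13*o^2 + 14*o + 24) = (o - 4)*(o - 1)*(o^3 + 2*o^2 - 5*o - 6) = (o - 4)*(o - 1)*(o + 1)*(o^2 + o - 6) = (o - 4)*(o - 2)*(o - 1)*(o + 1)*(o + 3)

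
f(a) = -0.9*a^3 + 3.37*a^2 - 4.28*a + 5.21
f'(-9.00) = -283.64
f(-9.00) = 972.80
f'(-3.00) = -48.80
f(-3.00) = 72.68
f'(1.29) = -0.08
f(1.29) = 3.36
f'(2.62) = -5.16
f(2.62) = 0.94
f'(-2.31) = -34.26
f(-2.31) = 44.17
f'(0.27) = -2.66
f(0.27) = 4.28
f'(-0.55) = -8.80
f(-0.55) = 8.73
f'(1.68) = -0.58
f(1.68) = 3.26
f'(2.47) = -4.10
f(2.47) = 1.64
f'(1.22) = -0.08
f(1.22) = 3.37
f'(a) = -2.7*a^2 + 6.74*a - 4.28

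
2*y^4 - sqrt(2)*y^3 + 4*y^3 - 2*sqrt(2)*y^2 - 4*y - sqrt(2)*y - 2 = (y + 1)*(y - sqrt(2))*(sqrt(2)*y + 1)*(sqrt(2)*y + sqrt(2))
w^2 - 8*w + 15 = (w - 5)*(w - 3)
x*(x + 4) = x^2 + 4*x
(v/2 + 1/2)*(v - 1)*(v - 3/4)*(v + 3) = v^4/2 + 9*v^3/8 - 13*v^2/8 - 9*v/8 + 9/8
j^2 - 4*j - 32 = (j - 8)*(j + 4)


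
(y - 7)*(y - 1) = y^2 - 8*y + 7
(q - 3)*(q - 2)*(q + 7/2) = q^3 - 3*q^2/2 - 23*q/2 + 21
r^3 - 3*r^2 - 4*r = r*(r - 4)*(r + 1)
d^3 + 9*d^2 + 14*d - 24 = (d - 1)*(d + 4)*(d + 6)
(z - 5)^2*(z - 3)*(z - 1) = z^4 - 14*z^3 + 68*z^2 - 130*z + 75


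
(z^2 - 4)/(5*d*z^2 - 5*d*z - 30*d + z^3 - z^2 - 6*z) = (z - 2)/(5*d*z - 15*d + z^2 - 3*z)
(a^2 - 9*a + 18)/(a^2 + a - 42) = (a - 3)/(a + 7)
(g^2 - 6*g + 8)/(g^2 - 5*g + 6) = (g - 4)/(g - 3)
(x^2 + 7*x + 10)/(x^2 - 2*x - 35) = (x + 2)/(x - 7)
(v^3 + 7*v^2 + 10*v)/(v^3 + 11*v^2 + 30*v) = (v + 2)/(v + 6)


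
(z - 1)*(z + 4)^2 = z^3 + 7*z^2 + 8*z - 16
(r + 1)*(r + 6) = r^2 + 7*r + 6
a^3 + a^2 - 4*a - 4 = (a - 2)*(a + 1)*(a + 2)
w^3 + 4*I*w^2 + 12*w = w*(w - 2*I)*(w + 6*I)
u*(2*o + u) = 2*o*u + u^2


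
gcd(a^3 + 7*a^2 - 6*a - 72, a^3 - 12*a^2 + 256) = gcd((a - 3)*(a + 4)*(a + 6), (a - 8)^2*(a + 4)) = a + 4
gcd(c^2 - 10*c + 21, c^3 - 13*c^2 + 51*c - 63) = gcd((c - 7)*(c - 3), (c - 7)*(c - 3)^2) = c^2 - 10*c + 21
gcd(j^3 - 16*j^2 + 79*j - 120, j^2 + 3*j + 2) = 1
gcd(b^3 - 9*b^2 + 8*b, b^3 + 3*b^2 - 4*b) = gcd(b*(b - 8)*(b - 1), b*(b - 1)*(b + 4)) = b^2 - b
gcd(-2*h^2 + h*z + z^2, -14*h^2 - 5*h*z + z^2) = 2*h + z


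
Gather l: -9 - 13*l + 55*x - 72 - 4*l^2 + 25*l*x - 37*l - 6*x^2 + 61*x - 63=-4*l^2 + l*(25*x - 50) - 6*x^2 + 116*x - 144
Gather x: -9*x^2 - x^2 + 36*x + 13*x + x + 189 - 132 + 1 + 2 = -10*x^2 + 50*x + 60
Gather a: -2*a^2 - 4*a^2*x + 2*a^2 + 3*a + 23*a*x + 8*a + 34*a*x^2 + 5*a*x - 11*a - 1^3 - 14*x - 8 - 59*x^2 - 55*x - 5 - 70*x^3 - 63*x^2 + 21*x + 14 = -4*a^2*x + a*(34*x^2 + 28*x) - 70*x^3 - 122*x^2 - 48*x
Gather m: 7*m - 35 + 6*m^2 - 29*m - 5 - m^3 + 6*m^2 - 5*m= -m^3 + 12*m^2 - 27*m - 40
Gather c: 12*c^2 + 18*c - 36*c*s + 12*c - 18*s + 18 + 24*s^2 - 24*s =12*c^2 + c*(30 - 36*s) + 24*s^2 - 42*s + 18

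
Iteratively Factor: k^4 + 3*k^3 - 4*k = (k - 1)*(k^3 + 4*k^2 + 4*k) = (k - 1)*(k + 2)*(k^2 + 2*k) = (k - 1)*(k + 2)^2*(k)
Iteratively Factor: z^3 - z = (z + 1)*(z^2 - z) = (z - 1)*(z + 1)*(z)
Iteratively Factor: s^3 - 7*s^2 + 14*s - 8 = (s - 4)*(s^2 - 3*s + 2) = (s - 4)*(s - 2)*(s - 1)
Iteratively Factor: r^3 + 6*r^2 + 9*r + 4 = (r + 4)*(r^2 + 2*r + 1) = (r + 1)*(r + 4)*(r + 1)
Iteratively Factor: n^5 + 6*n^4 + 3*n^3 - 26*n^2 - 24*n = (n)*(n^4 + 6*n^3 + 3*n^2 - 26*n - 24) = n*(n + 4)*(n^3 + 2*n^2 - 5*n - 6) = n*(n - 2)*(n + 4)*(n^2 + 4*n + 3) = n*(n - 2)*(n + 1)*(n + 4)*(n + 3)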